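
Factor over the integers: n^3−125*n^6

−n^3*(5*n−1)*(25*n^2+5*n+1)

Pull out the common factor n^3, leaving −125*n^3+1.
Recognize a difference of cubes with the parts 1 and 5*n.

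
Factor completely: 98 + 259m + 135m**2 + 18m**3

By the rational root theorem, m = -1/2 is a root, so (2m + 1) is a factor; dividing leaves 9m**2 + 63m + 98.
The remaining quadratic factors as (3m + 14)(3m + 7).

(2m + 1)(3m + 14)(3m + 7)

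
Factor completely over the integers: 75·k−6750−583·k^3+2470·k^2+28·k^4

(4·k−9)·(7·k+10)·(k−15)·(k−5)

By the rational root theorem, k = 9/4 is a root, so (4·k−9) divides it; the quotient is 7·k^3−130·k^2+325·k+750.
Continuing, k = 5 is a root, so (k−5) divides it; the quotient is 7·k^2−95·k−150.
The remaining quadratic factors as (k−15)(7·k+10).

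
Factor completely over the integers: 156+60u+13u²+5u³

Group as (5u³+60u) + (13u²+156) = 5u(u²+12) + 13(u²+12).
Both groups share the factor (u²+12).

(5u+13)(u²+12)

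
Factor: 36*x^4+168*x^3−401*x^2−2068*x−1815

Testing divisors of the constant over divisors of the leading coefficient, x = −3/2 is a root, giving the factor (2*x+3) and quotient 18*x^3+57*x^2−286*x−605.
Next, x = −5 is a root, so (x+5) is a factor; dividing leaves 18*x^2−33*x−121.
The remaining quadratic factors as (6*x+11)(3*x−11).

(2*x+3)*(3*x−11)*(6*x+11)*(x+5)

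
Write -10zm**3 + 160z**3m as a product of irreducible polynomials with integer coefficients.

Pull out the common factor 10zm; 16z**2 - m**2 is a difference of squares.

10mz(4z - m)(4z + m)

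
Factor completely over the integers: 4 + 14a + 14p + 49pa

(7a + 2)(7p + 2)

Group as (49pa + 14p) + (14a + 4) = 7p(7a + 2) + 2(7a + 2).
Both groups share the factor (7a + 2).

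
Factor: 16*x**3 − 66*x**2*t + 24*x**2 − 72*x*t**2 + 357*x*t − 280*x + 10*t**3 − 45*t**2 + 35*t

(x − 5*t + 5)*(8*x − t)*(2*x + 2*t − 7)

Group: 2*x*(8*x**2 − 41*x*t + 40*x + 5*t**2 − 5*t) + (2*t − 7)*(8*x**2 − 41*x*t + 40*x + 5*t**2 − 5*t); both groups contain (8*x**2 − 41*x*t + 40*x + 5*t**2 − 5*t), so (2*x + 2*t − 7) is a factor with cofactor 8*x**2 − 41*x*t + 40*x + 5*t**2 − 5*t.
The cofactor groups again: 8*x**2 − 41*x*t + 40*x + 5*t**2 − 5*t = x*(8*x − t) + (−5*t + 5)*(8*x − t); both groups contain (8*x − t), giving (x − 5*t + 5)*(8*x − t).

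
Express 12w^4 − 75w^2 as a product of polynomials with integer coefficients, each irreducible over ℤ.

3w^2(2w + 5)(2w − 5)

Every term has a factor of 3w^2. Then 4w^2 − 25 = (2w)² − (5)².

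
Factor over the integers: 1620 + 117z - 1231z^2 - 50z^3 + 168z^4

By the rational root theorem, z = -9/4 is a root, giving the factor (4z + 9) and quotient 42z^3 - 107z^2 - 67z + 180.
Next, z = 4/3 is a root, giving the factor (3z - 4) and quotient 14z^2 - 17z - 45.
The remaining quadratic factors as (2z - 5)(7z + 9).

(2z - 5)(3z - 4)(4z + 9)(7z + 9)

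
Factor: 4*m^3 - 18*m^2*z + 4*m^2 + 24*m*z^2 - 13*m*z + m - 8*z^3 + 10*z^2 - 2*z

(2*m - 4*z + 1)*(2*m - z + 1)*(m - 2*z)

Group: m*(4*m^2 - 10*m*z + 4*m + 4*z^2 - 5*z + 1) - 2*z*(4*m^2 - 10*m*z + 4*m + 4*z^2 - 5*z + 1); both groups contain (4*m^2 - 10*m*z + 4*m + 4*z^2 - 5*z + 1), so (m - 2*z) is a factor with cofactor 4*m^2 - 10*m*z + 4*m + 4*z^2 - 5*z + 1.
The cofactor groups again: 4*m^2 - 10*m*z + 4*m + 4*z^2 - 5*z + 1 = 2*m*(2*m - z + 1) + (-4*z + 1)*(2*m - z + 1); both groups contain (2*m - z + 1), giving (2*m - 4*z + 1)*(2*m - z + 1).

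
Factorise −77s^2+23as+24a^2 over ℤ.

Group: 3a(8a−11s) + 7s(8a−11s); both groups contain (8a−11s).

(3a+7s)(8a−11s)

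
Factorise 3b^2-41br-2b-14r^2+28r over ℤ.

(3b+r-2)(b-14r)

Group: b(3b+r-2) - 14r(3b+r-2); both groups contain (3b+r-2).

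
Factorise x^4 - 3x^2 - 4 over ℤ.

Substitute u = x^2 to get a quadratic in u, then factor.
x^2 + 1 is irreducible over ℤ (sum of squares).
x^2 - 4 is a difference of squares.

(x + 2)(x - 2)(x^2 + 1)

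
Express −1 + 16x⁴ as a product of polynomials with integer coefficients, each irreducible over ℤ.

(2x + 1)(2x − 1)(4x² + 1)

Difference of squares twice: with A = 2x and B = 1, A⁴ − B⁴ = (A² − B²)(A² + B²), and A² − B² factors again.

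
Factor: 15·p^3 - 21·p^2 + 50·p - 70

(5·p - 7)·(3·p^2 + 10)

Group as (15·p^3 + 50·p) + (-21·p^2 - 70) = 5·p·(3·p^2 + 10) - 7·(3·p^2 + 10).
Both groups share the factor (3·p^2 + 10).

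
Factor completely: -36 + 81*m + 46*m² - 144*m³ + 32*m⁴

Among the possible rational roots, m = 1/2 is a root, so (2*m - 1) is a factor; dividing leaves 16*m³ - 64*m² - 9*m + 36.
Then m = -3/4 is a root, giving the factor (4*m + 3) and quotient 4*m² - 19*m + 12.
The remaining quadratic factors as (m - 4)(4*m - 3).

(2*m - 1)*(4*m + 3)*(4*m - 3)*(m - 4)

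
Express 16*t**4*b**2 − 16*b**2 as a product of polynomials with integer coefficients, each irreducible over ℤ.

16*b**2*(t + 1)*(t − 1)*(t**2 + 1)

Factor out 16*b**2 first: what remains is t**4 − 1.
Recognize a difference of squares with the parts t**2 and 1.
t**2 − 1 is again a difference of squares: (t − 1)*(t + 1).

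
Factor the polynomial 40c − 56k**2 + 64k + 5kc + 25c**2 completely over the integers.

Group: −8k(7k − 5c − 8) − 5c(7k − 5c − 8); both groups contain (7k − 5c − 8).

−(7k − 5c − 8)(8k + 5c)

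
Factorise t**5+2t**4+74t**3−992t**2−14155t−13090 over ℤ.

(t+1)(t+7)(t−11)(t**2+5t+170)

Among the possible rational roots, t = 11 is a root, so (t−11) divides it; the quotient is t**4+13t**3+217t**2+1395t+1190.
Then t = −1 is a root, so (t+1) divides it; the quotient is t**3+12t**2+205t+1190.
Then t = −7 is a root, so (t+7) divides it; the quotient is t**2+5t+170.
The quadratic t**2+5t+170 has discriminant −655 < 0 and is irreducible over ℤ.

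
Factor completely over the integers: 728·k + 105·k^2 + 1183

Pull out the common factor 7, then factor the remaining trinomial.

7·(3·k + 13)·(5·k + 13)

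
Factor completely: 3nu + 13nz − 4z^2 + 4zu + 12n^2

(3n + 4z)(4n − z + u)

Group: 4n(3n + 4z) + (−z + u)(3n + 4z); both groups contain (3n + 4z).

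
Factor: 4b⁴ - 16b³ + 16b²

Every term has a factor of 4b²; factoring it out leaves b² - 4b + 4.
Recognize a perfect-square trinomial with the parts 2 and b.

4b²(b - 2)²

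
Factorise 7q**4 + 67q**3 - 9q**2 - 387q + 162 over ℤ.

(7q - 3)(q + 3)(q + 9)(q - 2)

Trying the rational-root candidates, q = -9 is a root, so (q + 9) is a factor; dividing leaves 7q**3 + 4q**2 - 45q + 18.
Then q = -3 is a root, so (q + 3) divides it; the quotient is 7q**2 - 17q + 6.
The remaining quadratic factors as (7q - 3)(q - 2).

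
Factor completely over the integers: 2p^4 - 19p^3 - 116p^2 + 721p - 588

Testing divisors of the constant over divisors of the leading coefficient, p = -7 is a root, giving the factor (p + 7) and quotient 2p^3 - 33p^2 + 115p - 84.
Then p = 12 is a root, so (p - 12) is a factor; dividing leaves 2p^2 - 9p + 7.
The remaining quadratic factors as (2p - 7)(p - 1).

(2p - 7)(p + 7)(p - 1)(p - 12)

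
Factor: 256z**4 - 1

Write as (16z**2)² − (1)², then factor 16z**2 - 1 once more.

(4z + 1)(4z - 1)(16z**2 + 1)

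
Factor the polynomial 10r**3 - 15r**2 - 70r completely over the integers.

Pull out the common factor 5r, then factor the remaining trinomial.

5r(2r - 7)(r + 2)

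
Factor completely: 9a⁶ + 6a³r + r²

(3a³ + r)²

Recognize a perfect-square trinomial with the parts r and 3a³.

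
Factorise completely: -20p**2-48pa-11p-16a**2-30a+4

Group: -4p(5p+2a+4) + (-8a+1)(5p+2a+4); both groups contain (5p+2a+4).

-(5p+2a+4)(4p+8a-1)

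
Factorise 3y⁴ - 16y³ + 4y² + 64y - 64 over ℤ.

(3y - 4)(y + 2)(y - 2)(y - 4)

Testing divisors of the constant over divisors of the leading coefficient, y = -2 is a root, so (y + 2) divides it; the quotient is 3y³ - 22y² + 48y - 32.
Next, y = 4 is a root, so (y - 4) divides it; the quotient is 3y² - 10y + 8.
The remaining quadratic factors as (3y - 4)(y - 2).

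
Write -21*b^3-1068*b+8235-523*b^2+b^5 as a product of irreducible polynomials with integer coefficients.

(b+5)*(b-3)*(b-9)*(b^2+7*b+61)

Trying the rational-root candidates, b = 3 is a root, so (b-3) divides it; the quotient is b^4+3*b^3-12*b^2-559*b-2745.
Then b = -5 is a root, giving the factor (b+5) and quotient b^3-2*b^2-2*b-549.
Then b = 9 is a root, so (b-9) divides it; the quotient is b^2+7*b+61.
The quadratic b^2+7*b+61 has discriminant -195 < 0 and is irreducible over ℤ.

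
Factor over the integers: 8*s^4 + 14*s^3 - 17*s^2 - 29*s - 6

By the rational root theorem, s = -2 is a root, so (s + 2) is a factor; dividing leaves 8*s^3 - 2*s^2 - 13*s - 3.
Continuing, s = -1 is a root, so (s + 1) is a factor; dividing leaves 8*s^2 - 10*s - 3.
The remaining quadratic factors as (2*s - 3)(4*s + 1).

(2*s - 3)*(4*s + 1)*(s + 1)*(s + 2)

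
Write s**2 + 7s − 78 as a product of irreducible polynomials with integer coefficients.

(s + 13)(s − 6)

Two integers with product −78 and sum 7 are −6 and 13.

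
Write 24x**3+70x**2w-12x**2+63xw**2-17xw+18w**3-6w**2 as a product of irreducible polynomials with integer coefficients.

(3x+2w)(2x+3w-1)(4x+3w)

Group: 3x(8x**2+18xw-4x+9w**2-3w) + 2w(8x**2+18xw-4x+9w**2-3w); both groups contain (8x**2+18xw-4x+9w**2-3w), so (3x+2w) is a factor with cofactor 8x**2+18xw-4x+9w**2-3w.
The cofactor groups again: 8x**2+18xw-4x+9w**2-3w = 4x(2x+3w-1) + 3w(2x+3w-1); both groups contain (2x+3w-1), giving (4x+3w)(2x+3w-1).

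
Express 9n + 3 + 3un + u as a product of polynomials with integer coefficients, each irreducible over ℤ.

(3n + 1)(u + 3)

Group as (3un + u) + (9n + 3) = u(3n + 1) + 3(3n + 1).
Both groups share the factor (3n + 1).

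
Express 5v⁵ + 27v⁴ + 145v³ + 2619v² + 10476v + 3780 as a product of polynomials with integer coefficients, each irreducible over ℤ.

(5v + 2)(v + 5)(v + 6)(v² − 6v + 63)

Testing divisors of the constant over divisors of the leading coefficient, v = −6 is a root, so (v + 6) is a factor; dividing leaves 5v⁴ − 3v³ + 163v² + 1641v + 630.
Continuing, v = −2/5 is a root, so (5v + 2) is a factor; dividing leaves v³ − v² + 33v + 315.
Next, v = −5 is a root, so (v + 5) divides it; the quotient is v² − 6v + 63.
The quadratic v² − 6v + 63 has discriminant −216 < 0 and is irreducible over ℤ.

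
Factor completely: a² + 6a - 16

Two integers with product -16 and sum 6 are 8 and -2.

(a + 8)(a - 2)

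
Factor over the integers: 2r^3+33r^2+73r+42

(2r+3)(r+1)(r+14)

Testing divisors of the constant over divisors of the leading coefficient, r = −3/2 is a root, so (2r+3) is a factor; dividing leaves r^2+15r+14.
The remaining quadratic factors as (r+1)(r+14).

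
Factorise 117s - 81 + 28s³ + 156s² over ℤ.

(2s + 3)(2s + 9)(7s - 3)

By the rational root theorem, s = -9/2 is a root, so (2s + 9) divides it; the quotient is 14s² + 15s - 9.
The remaining quadratic factors as (2s + 3)(7s - 3).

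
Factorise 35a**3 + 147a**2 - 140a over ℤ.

7a(5a - 4)(a + 5)

Pull out the common factor 7a, then factor the remaining trinomial.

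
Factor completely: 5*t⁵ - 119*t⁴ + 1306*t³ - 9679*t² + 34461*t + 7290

(5*t + 1)*(t - 10)*(t - 9)*(t² - 5*t + 81)

By the rational root theorem, t = 10 is a root, giving the factor (t - 10) and quotient 5*t⁴ - 69*t³ + 616*t² - 3519*t - 729.
Continuing, t = -1/5 is a root, so (5*t + 1) divides it; the quotient is t³ - 14*t² + 126*t - 729.
Then t = 9 is a root, so (t - 9) is a factor; dividing leaves t² - 5*t + 81.
The quadratic t² - 5*t + 81 has discriminant -299 < 0 and is irreducible over ℤ.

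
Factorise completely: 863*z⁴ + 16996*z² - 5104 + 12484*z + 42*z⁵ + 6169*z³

(6*z + 11)*(7*z - 2)*(z + 4)*(z² + 15*z + 58)

By the rational root theorem, z = 2/7 is a root, so (7*z - 2) divides it; the quotient is 6*z⁴ + 125*z³ + 917*z² + 2690*z + 2552.
Continuing, z = -11/6 is a root, so (6*z + 11) is a factor; dividing leaves z³ + 19*z² + 118*z + 232.
Then z = -4 is a root, giving the factor (z + 4) and quotient z² + 15*z + 58.
The quadratic z² + 15*z + 58 has discriminant -7 < 0 and is irreducible over ℤ.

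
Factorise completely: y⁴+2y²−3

Substitute u = y² to get a quadratic in u, then factor.
y²+3 is irreducible over ℤ (always positive, so no real roots).
y²−1 is a difference of squares.

(y+1)(y−1)(y²+3)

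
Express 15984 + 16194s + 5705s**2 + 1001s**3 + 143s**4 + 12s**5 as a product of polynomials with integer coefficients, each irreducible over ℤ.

(3s + 8)(4s + 9)(s + 6)(s**2 + s + 37)

Among the possible rational roots, s = -6 is a root, giving the factor (s + 6) and quotient 12s**4 + 71s**3 + 575s**2 + 2255s + 2664.
Continuing, s = -9/4 is a root, giving the factor (4s + 9) and quotient 3s**3 + 11s**2 + 119s + 296.
Then s = -8/3 is a root, so (3s + 8) divides it; the quotient is s**2 + s + 37.
The quadratic s**2 + s + 37 has discriminant -147 < 0 and is irreducible over ℤ.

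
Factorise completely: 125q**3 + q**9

Every term has a factor of q**3; factoring it out leaves q**6 + 125.
Recognize a sum of cubes with the parts q**2 and 5.

q**3(q**2 + 5)(q**4 − 5q**2 + 25)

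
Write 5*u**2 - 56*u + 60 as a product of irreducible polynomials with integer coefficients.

Need a pair with product 5·60 = 300 and sum -56: that's -6 and -50.
Split the middle term: 5*u**2 - 6*u - 50*u + 60 = u*(5*u - 6) - 10*(5*u - 6).

(5*u - 6)*(u - 10)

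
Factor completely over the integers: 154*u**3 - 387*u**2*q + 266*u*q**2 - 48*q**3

(7*u - 2*q)*(2*u - 3*q)*(11*u - 8*q)

Group: 2*u*(77*u**2 - 78*u*q + 16*q**2) - 3*q*(77*u**2 - 78*u*q + 16*q**2); both groups contain (77*u**2 - 78*u*q + 16*q**2), so (2*u - 3*q) is a factor with cofactor 77*u**2 - 78*u*q + 16*q**2.
The cofactor groups again: 77*u**2 - 78*u*q + 16*q**2 = 11*u*(7*u - 2*q) - 8*q*(7*u - 2*q); both groups contain (7*u - 2*q), giving (11*u - 8*q)*(7*u - 2*q).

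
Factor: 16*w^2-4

Every term has a factor of 4. Then 4*w^2-1 = (2*w)² − (1)².

4*(2*w+1)*(2*w-1)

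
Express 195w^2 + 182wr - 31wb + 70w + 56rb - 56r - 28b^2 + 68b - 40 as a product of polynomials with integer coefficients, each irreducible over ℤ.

(15w + 14r - 7b + 10)(13w + 4b - 4)

Group: 15w(13w + 4b - 4) + (14r - 7b + 10)(13w + 4b - 4); both groups contain (13w + 4b - 4).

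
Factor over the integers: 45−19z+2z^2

(2z−9)(z−5)

Need a pair with product 2·45 = 90 and sum −19: that's −9 and −10.
Split the middle term: 2z^2−9z − 10z+45 = z(2z−9) − 5(2z−9).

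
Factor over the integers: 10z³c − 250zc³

Factor out 10zc, leaving z² − 25c², which is a difference of two squares.

10cz(z − 5c)(z + 5c)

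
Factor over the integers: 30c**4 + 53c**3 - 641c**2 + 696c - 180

Testing divisors of the constant over divisors of the leading coefficient, c = -6 is a root, giving the factor (c + 6) and quotient 30c**3 - 127c**2 + 121c - 30.
Next, c = 3 is a root, so (c - 3) is a factor; dividing leaves 30c**2 - 37c + 10.
The remaining quadratic factors as (6c - 5)(5c - 2).

(5c - 2)(6c - 5)(c + 6)(c - 3)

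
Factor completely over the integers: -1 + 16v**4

(2v + 1)(2v - 1)(4v**2 + 1)

Difference of squares twice: with A = 2v and B = 1, A⁴ − B⁴ = (A² − B²)(A² + B²), and A² − B² factors again.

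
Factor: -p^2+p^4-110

(p^2+10)*(p^2-11)

Substitute u = p^2 to get a quadratic in u, then factor.
p^2+10 is irreducible over ℤ (always positive, so no real roots).
p^2-11 is irreducible over ℤ (11 is not a perfect square).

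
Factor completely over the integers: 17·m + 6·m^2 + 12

Need a pair with product 6·12 = 72 and sum 17: that's 9 and 8.
Split the middle term: 6·m^2 + 9·m + 8·m + 12 = 3·m·(2·m + 3) + 4·(2·m + 3).

(2·m + 3)·(3·m + 4)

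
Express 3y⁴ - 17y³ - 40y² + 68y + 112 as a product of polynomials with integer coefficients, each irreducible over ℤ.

Among the possible rational roots, y = 2 is a root, so (y - 2) divides it; the quotient is 3y³ - 11y² - 62y - 56.
Continuing, y = -4/3 is a root, so (3y + 4) divides it; the quotient is y² - 5y - 14.
The remaining quadratic factors as (y + 2)(y - 7).

(3y + 4)(y + 2)(y - 2)(y - 7)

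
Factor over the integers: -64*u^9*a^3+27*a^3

-a^3*(4*u^3-3)*(16*u^6+12*u^3+9)

Pull out the common factor a^3, leaving -64*u^9+27.
Recognize a difference of cubes with the parts 3 and 4*u^3.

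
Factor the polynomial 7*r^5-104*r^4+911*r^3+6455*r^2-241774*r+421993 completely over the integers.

(7*r-13)*(r+11)*(r-13)*(r^2-11*r+227)

By the rational root theorem, r = -11 is a root, so (r+11) divides it; the quotient is 7*r^4-181*r^3+2902*r^2-25467*r+38363.
Next, r = 13 is a root, giving the factor (r-13) and quotient 7*r^3-90*r^2+1732*r-2951.
Continuing, r = 13/7 is a root, so (7*r-13) is a factor; dividing leaves r^2-11*r+227.
The quadratic r^2-11*r+227 has discriminant -787 < 0 and is irreducible over ℤ.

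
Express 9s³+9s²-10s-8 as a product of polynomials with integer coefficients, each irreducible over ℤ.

Testing divisors of the constant over divisors of the leading coefficient, s = -2/3 is a root, so (3s+2) divides it; the quotient is 3s²+s-4.
The remaining quadratic factors as (3s+4)(s-1).

(3s+2)(3s+4)(s-1)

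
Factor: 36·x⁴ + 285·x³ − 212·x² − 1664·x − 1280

(3·x + 4)·(3·x − 8)·(4·x + 5)·(x + 8)

Among the possible rational roots, x = −8 is a root, giving the factor (x + 8) and quotient 36·x³ − 3·x² − 188·x − 160.
Continuing, x = −5/4 is a root, giving the factor (4·x + 5) and quotient 9·x² − 12·x − 32.
The remaining quadratic factors as (3·x − 8)(3·x + 4).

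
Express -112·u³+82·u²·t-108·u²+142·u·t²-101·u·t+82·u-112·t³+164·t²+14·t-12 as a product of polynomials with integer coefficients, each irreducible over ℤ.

-(2·u-2·t+3)·(8·u-7·t-2)·(7·u+8·t-2)

Group: 2·u·(-56·u²-15·u·t+30·u+56·t²+2·t-4) + (-2·t+3)·(-56·u²-15·u·t+30·u+56·t²+2·t-4); both groups contain (-56·u²-15·u·t+30·u+56·t²+2·t-4), so (2·u-2·t+3) is a factor with cofactor -56·u²-15·u·t+30·u+56·t²+2·t-4.
The cofactor groups again: -56·u²-15·u·t+30·u+56·t²+2·t-4 = -7·u·(8·u-7·t-2) + (-8·t+2)·(8·u-7·t-2); both groups contain (8·u-7·t-2), giving -(7·u+8·t-2)·(8·u-7·t-2).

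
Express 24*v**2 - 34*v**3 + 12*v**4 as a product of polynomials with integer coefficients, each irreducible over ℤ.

2*v**2*(2*v - 3)*(3*v - 4)

Pull out the common factor 2*v**2, then factor the remaining trinomial.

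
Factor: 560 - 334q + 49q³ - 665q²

Trying the rational-root candidates, q = 14 is a root, giving the factor (q - 14) and quotient 49q² + 21q - 40.
The remaining quadratic factors as (7q + 8)(7q - 5).

(7q + 8)(7q - 5)(q - 14)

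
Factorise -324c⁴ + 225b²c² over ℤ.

9c²(5b + 6c)(5b - 6c)

Factor out 9c², leaving 25b² - 36c², which is a difference of two squares.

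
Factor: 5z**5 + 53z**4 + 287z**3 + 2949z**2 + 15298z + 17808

(5z + 8)(z + 6)(z + 7)(z**2 − 4z + 53)

Among the possible rational roots, z = −8/5 is a root, so (5z + 8) divides it; the quotient is z**4 + 9z**3 + 43z**2 + 521z + 2226.
Then z = −6 is a root, giving the factor (z + 6) and quotient z**3 + 3z**2 + 25z + 371.
Next, z = −7 is a root, so (z + 7) is a factor; dividing leaves z**2 − 4z + 53.
The quadratic z**2 − 4z + 53 has discriminant −196 < 0 and is irreducible over ℤ.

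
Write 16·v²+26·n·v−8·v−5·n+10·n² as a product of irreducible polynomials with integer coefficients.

(2·n+2·v−1)·(5·n+8·v)

Group: 5·n·(2·n+2·v−1) + 8·v·(2·n+2·v−1); both groups contain (2·n+2·v−1).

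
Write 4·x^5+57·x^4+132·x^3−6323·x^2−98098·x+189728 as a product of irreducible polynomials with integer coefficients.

(4·x−7)·(x+14)·(x−11)·(x^2+13·x+176)

Among the possible rational roots, x = 11 is a root, so (x−11) is a factor; dividing leaves 4·x^4+101·x^3+1243·x^2+7350·x−17248.
Continuing, x = 7/4 is a root, giving the factor (4·x−7) and quotient x^3+27·x^2+358·x+2464.
Then x = −14 is a root, giving the factor (x+14) and quotient x^2+13·x+176.
The quadratic x^2+13·x+176 has discriminant −535 < 0 and is irreducible over ℤ.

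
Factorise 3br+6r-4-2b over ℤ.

Group as (3br-2b) + (6r-4) = b(3r-2) + 2(3r-2).
Both groups share the factor (3r-2).

(3r-2)(b+2)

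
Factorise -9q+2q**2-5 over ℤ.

(2q+1)(q-5)

Need a pair with product 2·(-5) = -10 and sum -9: that's 1 and -10.
Split the middle term: 2q**2+q - 10q-5 = q(2q+1) - 5(2q+1).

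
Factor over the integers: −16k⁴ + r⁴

(r)⁴ − (2k)⁴ = ((r)² − (2k)²)((r)² + (2k)²); the first factor splits again, the second (r² + 4k²) is irreducible.

(r − 2k)(r + 2k)(r² + 4k²)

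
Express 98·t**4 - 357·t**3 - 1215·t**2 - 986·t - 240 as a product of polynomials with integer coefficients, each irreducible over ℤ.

Testing divisors of the constant over divisors of the leading coefficient, t = -8/7 is a root, giving the factor (7·t + 8) and quotient 14·t**3 - 67·t**2 - 97·t - 30.
Continuing, t = -5/7 is a root, so (7·t + 5) is a factor; dividing leaves 2·t**2 - 11·t - 6.
The remaining quadratic factors as (2·t + 1)(t - 6).

(2·t + 1)·(7·t + 5)·(7·t + 8)·(t - 6)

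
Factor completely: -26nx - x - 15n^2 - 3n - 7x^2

Group: -5n(3n + x) + (-7x - 1)(3n + x); both groups contain (3n + x).

-(3n + x)(5n + 7x + 1)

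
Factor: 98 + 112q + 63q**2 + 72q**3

(8q + 7)(9q**2 + 14)

Group as (72q**3 + 112q) + (63q**2 + 98) = 8q(9q**2 + 14) + 7(9q**2 + 14).
Both groups share the factor (9q**2 + 14).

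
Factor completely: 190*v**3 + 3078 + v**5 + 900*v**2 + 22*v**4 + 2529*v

(v + 3)*(v + 6)*(v + 9)*(v**2 + 4*v + 19)

Trying the rational-root candidates, v = -9 is a root, giving the factor (v + 9) and quotient v**4 + 13*v**3 + 73*v**2 + 243*v + 342.
Then v = -3 is a root, so (v + 3) divides it; the quotient is v**3 + 10*v**2 + 43*v + 114.
Continuing, v = -6 is a root, so (v + 6) divides it; the quotient is v**2 + 4*v + 19.
The quadratic v**2 + 4*v + 19 has discriminant -60 < 0 and is irreducible over ℤ.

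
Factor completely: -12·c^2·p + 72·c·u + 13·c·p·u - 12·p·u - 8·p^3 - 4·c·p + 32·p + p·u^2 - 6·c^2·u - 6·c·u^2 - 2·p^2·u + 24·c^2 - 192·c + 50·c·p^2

Group: c·(-12·c·p - 6·c·u + 24·c + 2·p^2 + p·u - 4·p) + (-4·p + u - 8)·(-12·c·p - 6·c·u + 24·c + 2·p^2 + p·u - 4·p); both groups contain (-12·c·p - 6·c·u + 24·c + 2·p^2 + p·u - 4·p), so (c - 4·p + u - 8) is a factor with cofactor -12·c·p - 6·c·u + 24·c + 2·p^2 + p·u - 4·p.
The cofactor groups again: -12·c·p - 6·c·u + 24·c + 2·p^2 + p·u - 4·p = -2·p·(6·c - p) + (-u + 4)·(6·c - p); both groups contain (6·c - p), giving -(2·p + u - 4)·(6·c - p).

-(2·p + u - 4)·(6·c - p)·(c - 4·p + u - 8)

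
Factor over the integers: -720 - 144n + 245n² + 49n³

(7n + 12)(7n - 12)(n + 5)

Among the possible rational roots, n = 12/7 is a root, giving the factor (7n - 12) and quotient 7n² + 47n + 60.
The remaining quadratic factors as (7n + 12)(n + 5).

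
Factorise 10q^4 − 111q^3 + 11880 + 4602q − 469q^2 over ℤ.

(2q + 11)(5q + 12)(q − 10)(q − 9)

Trying the rational-root candidates, q = 10 is a root, so (q − 10) divides it; the quotient is 10q^3 − 11q^2 − 579q − 1188.
Next, q = 9 is a root, giving the factor (q − 9) and quotient 10q^2 + 79q + 132.
The remaining quadratic factors as (5q + 12)(2q + 11).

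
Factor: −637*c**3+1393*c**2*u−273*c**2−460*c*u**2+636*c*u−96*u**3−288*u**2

−(13*c−8*u)*(7*c+u+3)*(7*c−12*u)

Group: 7*c*(−91*c**2+43*c*u−39*c+8*u**2+24*u) − 12*u*(−91*c**2+43*c*u−39*c+8*u**2+24*u); both groups contain (−91*c**2+43*c*u−39*c+8*u**2+24*u), so (7*c−12*u) is a factor with cofactor −91*c**2+43*c*u−39*c+8*u**2+24*u.
The cofactor groups again: −91*c**2+43*c*u−39*c+8*u**2+24*u = −7*c*(13*c−8*u) + (−u−3)*(13*c−8*u); both groups contain (13*c−8*u), giving −(7*c+u+3)*(13*c−8*u).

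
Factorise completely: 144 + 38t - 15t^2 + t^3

(t + 2)(t - 8)(t - 9)

Testing divisors of the constant over divisors of the leading coefficient, t = 8 is a root, so (t - 8) divides it; the quotient is t^2 - 7t - 18.
The remaining quadratic factors as (t + 2)(t - 9).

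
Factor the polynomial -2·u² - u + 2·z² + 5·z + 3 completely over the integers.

-(2·u + 2·z + 3)·(u - z - 1)

Group: -2·u·(u - z - 1) + (-2·z - 3)·(u - z - 1); both groups contain (u - z - 1).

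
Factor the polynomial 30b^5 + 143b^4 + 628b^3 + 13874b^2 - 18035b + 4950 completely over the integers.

(5b - 2)(6b - 5)(b + 9)(b^2 - 3b + 55)

Testing divisors of the constant over divisors of the leading coefficient, b = -9 is a root, giving the factor (b + 9) and quotient 30b^4 - 127b^3 + 1771b^2 - 2065b + 550.
Continuing, b = 5/6 is a root, so (6b - 5) divides it; the quotient is 5b^3 - 17b^2 + 281b - 110.
Next, b = 2/5 is a root, so (5b - 2) is a factor; dividing leaves b^2 - 3b + 55.
The quadratic b^2 - 3b + 55 has discriminant -211 < 0 and is irreducible over ℤ.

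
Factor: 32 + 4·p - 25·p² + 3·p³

(3·p - 4)·(p + 1)·(p - 8)

By the rational root theorem, p = 4/3 is a root, so (3·p - 4) divides it; the quotient is p² - 7·p - 8.
The remaining quadratic factors as (p + 1)(p - 8).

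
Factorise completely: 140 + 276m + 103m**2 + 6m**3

Trying the rational-root candidates, m = −2/3 is a root, so (3m + 2) divides it; the quotient is 2m**2 + 33m + 70.
The remaining quadratic factors as (2m + 5)(m + 14).

(2m + 5)(3m + 2)(m + 14)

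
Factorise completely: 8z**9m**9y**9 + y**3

Every term has a factor of y**3; factoring it out leaves 8z**9m**9y**6 + 1.
Recognize a sum of cubes with the parts 1 and 2z**3m**3y**2.

y**3(2z**3m**3y**2 + 1)(4z**6m**6y**4 - 2z**3m**3y**2 + 1)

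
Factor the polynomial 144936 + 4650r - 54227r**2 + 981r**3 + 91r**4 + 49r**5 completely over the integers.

(7r + 11)(7r - 12)(r - 9)(r**2 + 11r + 122)

Among the possible rational roots, r = 9 is a root, giving the factor (r - 9) and quotient 49r**4 + 532r**3 + 5769r**2 - 2306r - 16104.
Continuing, r = 12/7 is a root, so (7r - 12) divides it; the quotient is 7r**3 + 88r**2 + 975r + 1342.
Then r = -11/7 is a root, so (7r + 11) divides it; the quotient is r**2 + 11r + 122.
The quadratic r**2 + 11r + 122 has discriminant -367 < 0 and is irreducible over ℤ.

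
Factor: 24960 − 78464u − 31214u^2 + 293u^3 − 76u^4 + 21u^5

Trying the rational-root candidates, u = 13 is a root, so (u − 13) is a factor; dividing leaves 21u^4 + 197u^3 + 2854u^2 + 5888u − 1920.
Continuing, u = 2/7 is a root, giving the factor (7u − 2) and quotient 3u^3 + 29u^2 + 416u + 960.
Next, u = −8/3 is a root, so (3u + 8) divides it; the quotient is u^2 + 7u + 120.
The quadratic u^2 + 7u + 120 has discriminant −431 < 0 and is irreducible over ℤ.

(3u + 8)(7u − 2)(u − 13)(u^2 + 7u + 120)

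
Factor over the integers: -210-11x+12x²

Need a pair with product 12·(-210) = -2520 and sum -11: that's -56 and 45.
Split the middle term: 12x²-56x + 45x-210 = 4x(3x-14) + 15(3x-14).

(3x-14)(4x+15)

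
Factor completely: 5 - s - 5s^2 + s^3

Among the possible rational roots, s = -1 is a root, giving the factor (s + 1) and quotient s^2 - 6s + 5.
The remaining quadratic factors as (s - 5)(s - 1).

(s + 1)(s - 1)(s - 5)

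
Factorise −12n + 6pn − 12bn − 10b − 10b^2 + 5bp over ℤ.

Group: −2b(5b + 6n) + (p − 2)(5b + 6n); both groups contain (5b + 6n).

−(2b − p + 2)(5b + 6n)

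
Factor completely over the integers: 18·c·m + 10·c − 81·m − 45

(2·c − 9)·(9·m + 5)

Group as (18·c·m + 10·c) + (−81·m − 45) = 2·c·(9·m + 5) − 9·(9·m + 5).
Both groups share the factor (9·m + 5).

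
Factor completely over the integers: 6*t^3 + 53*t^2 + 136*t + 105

(2*t + 3)*(3*t + 7)*(t + 5)

By the rational root theorem, t = −5 is a root, so (t + 5) divides it; the quotient is 6*t^2 + 23*t + 21.
The remaining quadratic factors as (3*t + 7)(2*t + 3).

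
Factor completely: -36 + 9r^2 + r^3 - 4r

(r + 2)(r + 9)(r - 2)

Testing divisors of the constant over divisors of the leading coefficient, r = -9 is a root, so (r + 9) divides it; the quotient is r^2 - 4.
The remaining quadratic factors as (r + 2)(r - 2).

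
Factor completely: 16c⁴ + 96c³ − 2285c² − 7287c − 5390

(4c + 5)(4c + 7)(c + 14)(c − 11)

Among the possible rational roots, c = −14 is a root, giving the factor (c + 14) and quotient 16c³ − 128c² − 493c − 385.
Next, c = −5/4 is a root, so (4c + 5) is a factor; dividing leaves 4c² − 37c − 77.
The remaining quadratic factors as (4c + 7)(c − 11).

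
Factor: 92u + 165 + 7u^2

(7u + 15)(u + 11)

Need a pair with product 7·165 = 1155 and sum 92: that's 77 and 15.
Split the middle term: 7u^2 + 77u + 15u + 165 = 7u(u + 11) + 15(u + 11).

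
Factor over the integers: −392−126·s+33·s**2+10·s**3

(2·s−7)·(5·s+14)·(s+4)

Testing divisors of the constant over divisors of the leading coefficient, s = 7/2 is a root, so (2·s−7) divides it; the quotient is 5·s**2+34·s+56.
The remaining quadratic factors as (5·s+14)(s+4).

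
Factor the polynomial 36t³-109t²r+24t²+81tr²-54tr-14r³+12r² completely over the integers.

(t-2r)(9t-7r+6)(4t-r)

Group: 9t(4t²-9tr+2r²) + (-7r+6)(4t²-9tr+2r²); both groups contain (4t²-9tr+2r²), so (9t-7r+6) is a factor with cofactor 4t²-9tr+2r².
The cofactor groups again: 4t²-9tr+2r² = 4t(t-2r) - r(t-2r); both groups contain (t-2r), giving (4t-r)(t-2r).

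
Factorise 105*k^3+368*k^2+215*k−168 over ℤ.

(3*k+7)*(5*k+8)*(7*k−3)

Among the possible rational roots, k = −7/3 is a root, so (3*k+7) divides it; the quotient is 35*k^2+41*k−24.
The remaining quadratic factors as (7*k−3)(5*k+8).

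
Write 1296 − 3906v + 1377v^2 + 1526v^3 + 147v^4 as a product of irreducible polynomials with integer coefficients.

Among the possible rational roots, v = 3/7 is a root, so (7v − 3) is a factor; dividing leaves 21v^3 + 227v^2 + 294v − 432.
Next, v = −8/3 is a root, giving the factor (3v + 8) and quotient 7v^2 + 57v − 54.
The remaining quadratic factors as (7v − 6)(v + 9).

(3v + 8)(7v − 3)(7v − 6)(v + 9)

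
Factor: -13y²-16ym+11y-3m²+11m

Group: -y(13y+3m-11) - m(13y+3m-11); both groups contain (13y+3m-11).

-(13y+3m-11)(y+m)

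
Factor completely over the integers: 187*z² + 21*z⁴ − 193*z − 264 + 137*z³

Among the possible rational roots, z = −3 is a root, so (z + 3) divides it; the quotient is 21*z³ + 74*z² − 35*z − 88.
Continuing, z = −11/3 is a root, giving the factor (3*z + 11) and quotient 7*z² − z − 8.
The remaining quadratic factors as (7*z − 8)(z + 1).

(3*z + 11)*(7*z − 8)*(z + 1)*(z + 3)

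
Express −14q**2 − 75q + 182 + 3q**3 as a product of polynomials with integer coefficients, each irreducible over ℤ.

Trying the rational-root candidates, q = −13/3 is a root, so (3q + 13) divides it; the quotient is q**2 − 9q + 14.
The remaining quadratic factors as (q − 7)(q − 2).

(3q + 13)(q − 2)(q − 7)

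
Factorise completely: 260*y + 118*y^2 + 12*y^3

Pull out the common factor 2*y, then factor the remaining trinomial.

2*y*(2*y + 13)*(3*y + 10)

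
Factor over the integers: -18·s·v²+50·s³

2·s·(5·s+3·v)·(5·s-3·v)

Factor out 2·s, leaving 25·s²-9·v², which is a difference of two squares.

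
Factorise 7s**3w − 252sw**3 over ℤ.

7sw(s + 6w)(s − 6w)

Pull out the common factor 7sw; s**2 − 36w**2 is a difference of squares.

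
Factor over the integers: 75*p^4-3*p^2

3*p^2*(5*p+1)*(5*p-1)

Every term has a factor of 3*p^2. Then 25*p^2-1 = (5*p)² − (1)².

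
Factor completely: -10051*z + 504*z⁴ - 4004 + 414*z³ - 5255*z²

(3*z - 11)*(4*z + 7)*(6*z + 13)*(7*z + 4)

Trying the rational-root candidates, z = 11/3 is a root, so (3*z - 11) is a factor; dividing leaves 168*z³ + 754*z² + 1013*z + 364.
Then z = -7/4 is a root, so (4*z + 7) divides it; the quotient is 42*z² + 115*z + 52.
The remaining quadratic factors as (7*z + 4)(6*z + 13).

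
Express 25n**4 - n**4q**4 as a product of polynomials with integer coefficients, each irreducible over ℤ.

-n**4(q**2 + 5)(q**2 - 5)

Every term has a factor of n**4; factoring it out leaves -q**4 + 25.
Recognize a difference of squares with the parts 5 and q**2.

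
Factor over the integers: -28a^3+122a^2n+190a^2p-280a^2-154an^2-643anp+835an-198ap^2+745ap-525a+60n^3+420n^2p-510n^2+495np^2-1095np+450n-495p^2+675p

-(2a-2n-11p+15)(2a-5n+5)(7a-6n-9p)

Group: 2a(-14a^2+26an+95ap-105a-12n^2-84np+90n-99p^2+135p) + (-5n+5)(-14a^2+26an+95ap-105a-12n^2-84np+90n-99p^2+135p); both groups contain (-14a^2+26an+95ap-105a-12n^2-84np+90n-99p^2+135p), so (2a-5n+5) is a factor with cofactor -14a^2+26an+95ap-105a-12n^2-84np+90n-99p^2+135p.
The cofactor groups again: -14a^2+26an+95ap-105a-12n^2-84np+90n-99p^2+135p = -2a(7a-6n-9p) + (2n+11p-15)(7a-6n-9p); both groups contain (7a-6n-9p), giving -(2a-2n-11p+15)(7a-6n-9p).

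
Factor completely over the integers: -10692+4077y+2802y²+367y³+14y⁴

(2y+9)(7y-9)(y+11)(y+12)

Testing divisors of the constant over divisors of the leading coefficient, y = -9/2 is a root, so (2y+9) divides it; the quotient is 7y³+152y²+717y-1188.
Then y = 9/7 is a root, so (7y-9) divides it; the quotient is y²+23y+132.
The remaining quadratic factors as (y+11)(y+12).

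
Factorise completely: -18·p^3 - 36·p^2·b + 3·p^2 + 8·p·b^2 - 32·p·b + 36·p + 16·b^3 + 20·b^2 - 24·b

Group: 3·p·(-6·p^2 - 16·p·b + p - 8·b^2 - 10·b + 12) - 2·b·(-6·p^2 - 16·p·b + p - 8·b^2 - 10·b + 12); both groups contain (-6·p^2 - 16·p·b + p - 8·b^2 - 10·b + 12), so (3·p - 2·b) is a factor with cofactor -6·p^2 - 16·p·b + p - 8·b^2 - 10·b + 12.
The cofactor groups again: -6·p^2 - 16·p·b + p - 8·b^2 - 10·b + 12 = -2·p·(3·p + 2·b + 4) + (-4·b + 3)·(3·p + 2·b + 4); both groups contain (3·p + 2·b + 4), giving -(2·p + 4·b - 3)·(3·p + 2·b + 4).

-(3·p - 2·b)·(3·p + 2·b + 4)·(2·p + 4·b - 3)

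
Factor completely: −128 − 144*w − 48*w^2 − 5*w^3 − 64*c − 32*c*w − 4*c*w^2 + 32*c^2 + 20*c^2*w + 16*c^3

Group: 2*c*(8*c^2 + 6*c*w − 5*w^2 − 28*w − 32) + (w + 4)*(8*c^2 + 6*c*w − 5*w^2 − 28*w − 32); both groups contain (8*c^2 + 6*c*w − 5*w^2 − 28*w − 32), so (2*c + w + 4) is a factor with cofactor 8*c^2 + 6*c*w − 5*w^2 − 28*w − 32.
The cofactor groups again: 8*c^2 + 6*c*w − 5*w^2 − 28*w − 32 = 2*c*(4*c + 5*w + 8) + (−w − 4)*(4*c + 5*w + 8); both groups contain (4*c + 5*w + 8), giving (2*c − w − 4)*(4*c + 5*w + 8).

(2*c + w + 4)*(2*c − w − 4)*(4*c + 5*w + 8)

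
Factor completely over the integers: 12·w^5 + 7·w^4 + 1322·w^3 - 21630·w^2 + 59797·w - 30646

Testing divisors of the constant over divisors of the leading coefficient, w = 2/3 is a root, so (3·w - 2) is a factor; dividing leaves 4·w^4 + 5·w^3 + 444·w^2 - 6914·w + 15323.
Then w = 7 is a root, giving the factor (w - 7) and quotient 4·w^3 + 33·w^2 + 675·w - 2189.
Next, w = 11/4 is a root, giving the factor (4·w - 11) and quotient w^2 + 11·w + 199.
The quadratic w^2 + 11·w + 199 has discriminant -675 < 0 and is irreducible over ℤ.

(3·w - 2)·(4·w - 11)·(w - 7)·(w^2 + 11·w + 199)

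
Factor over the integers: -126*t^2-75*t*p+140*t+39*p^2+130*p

-(9*t-3*p-10)*(14*t+13*p)

Group: -9*t*(14*t+13*p) + (3*p+10)*(14*t+13*p); both groups contain (14*t+13*p).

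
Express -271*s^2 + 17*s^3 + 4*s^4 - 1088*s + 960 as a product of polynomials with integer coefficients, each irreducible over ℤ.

Among the possible rational roots, s = -8 is a root, so (s + 8) is a factor; dividing leaves 4*s^3 - 15*s^2 - 151*s + 120.
Next, s = 8 is a root, giving the factor (s - 8) and quotient 4*s^2 + 17*s - 15.
The remaining quadratic factors as (s + 5)(4*s - 3).

(4*s - 3)*(s + 5)*(s + 8)*(s - 8)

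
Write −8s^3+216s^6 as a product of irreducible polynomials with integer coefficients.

Pull out the common factor 8s^3, leaving 27s^3−1.
Recognize a difference of cubes with the parts 3s and 1.

8s^3(3s−1)(9s^2+3s+1)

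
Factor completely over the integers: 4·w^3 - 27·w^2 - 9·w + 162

Among the possible rational roots, w = 6 is a root, so (w - 6) divides it; the quotient is 4·w^2 - 3·w - 27.
The remaining quadratic factors as (4·w + 9)(w - 3).

(4·w + 9)·(w - 3)·(w - 6)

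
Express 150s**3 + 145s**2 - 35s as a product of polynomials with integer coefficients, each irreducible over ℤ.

Pull out the common factor 5s, then factor the remaining trinomial.

5s(5s - 1)(6s + 7)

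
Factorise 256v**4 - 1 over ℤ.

(4v + 1)(4v - 1)(16v**2 + 1)

(4v)⁴ − (1)⁴ = ((4v)² − (1)²)((4v)² + (1)²); the first factor splits again, the second (16v**2 + 1) is irreducible.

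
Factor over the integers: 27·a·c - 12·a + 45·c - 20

(3·a + 5)·(9·c - 4)

Group as (27·a·c - 12·a) + (45·c - 20) = 3·a·(9·c - 4) + 5·(9·c - 4).
Both groups share the factor (9·c - 4).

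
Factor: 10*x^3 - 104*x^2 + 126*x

2*x*(5*x - 7)*(x - 9)

Pull out the common factor 2*x, then factor the remaining trinomial.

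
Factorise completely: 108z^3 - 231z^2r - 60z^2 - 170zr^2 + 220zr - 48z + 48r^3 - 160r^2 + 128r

Group: 4z(27z^2 - 78zr + 12z + 16r^2 - 32r) + (3r - 4)(27z^2 - 78zr + 12z + 16r^2 - 32r); both groups contain (27z^2 - 78zr + 12z + 16r^2 - 32r), so (4z + 3r - 4) is a factor with cofactor 27z^2 - 78zr + 12z + 16r^2 - 32r.
The cofactor groups again: 27z^2 - 78zr + 12z + 16r^2 - 32r = 3z(9z - 2r + 4) - 8r(9z - 2r + 4); both groups contain (9z - 2r + 4), giving (3z - 8r)(9z - 2r + 4).

(9z - 2r + 4)(3z - 8r)(4z + 3r - 4)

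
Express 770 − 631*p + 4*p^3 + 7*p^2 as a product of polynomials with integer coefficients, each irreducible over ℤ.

By the rational root theorem, p = −14 is a root, so (p + 14) is a factor; dividing leaves 4*p^2 − 49*p + 55.
The remaining quadratic factors as (p − 11)(4*p − 5).

(4*p − 5)*(p + 14)*(p − 11)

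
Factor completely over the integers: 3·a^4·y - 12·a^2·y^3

3·a^2·y·(a + 2·y)·(a - 2·y)

Every term has a factor of 3·a^2·y. Then a^2 - 4·y^2 = (a)² − (2·y)².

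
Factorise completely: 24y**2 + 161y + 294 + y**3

(y + 14)(y + 3)(y + 7)

By the rational root theorem, y = −3 is a root, so (y + 3) is a factor; dividing leaves y**2 + 21y + 98.
The remaining quadratic factors as (y + 14)(y + 7).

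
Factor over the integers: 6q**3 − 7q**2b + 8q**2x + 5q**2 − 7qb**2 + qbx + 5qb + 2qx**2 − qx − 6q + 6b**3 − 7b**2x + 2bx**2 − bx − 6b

(3q − 2b + x − 2)(2q − 3b + 2x + 3)(q + b)

Group: 3q(2q**2 − qb + 2qx + 3q − 3b**2 + 2bx + 3b) + (−2b + x − 2)(2q**2 − qb + 2qx + 3q − 3b**2 + 2bx + 3b); both groups contain (2q**2 − qb + 2qx + 3q − 3b**2 + 2bx + 3b), so (3q − 2b + x − 2) is a factor with cofactor 2q**2 − qb + 2qx + 3q − 3b**2 + 2bx + 3b.
The cofactor groups again: 2q**2 − qb + 2qx + 3q − 3b**2 + 2bx + 3b = 2q(q + b) + (−3b + 2x + 3)(q + b); both groups contain (q + b), giving (2q − 3b + 2x + 3)(q + b).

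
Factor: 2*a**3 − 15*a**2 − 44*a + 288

(2*a + 9)*(a − 4)*(a − 8)

By the rational root theorem, a = 8 is a root, giving the factor (a − 8) and quotient 2*a**2 + a − 36.
The remaining quadratic factors as (2*a + 9)(a − 4).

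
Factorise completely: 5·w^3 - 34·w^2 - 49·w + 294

(5·w - 14)·(w + 3)·(w - 7)

By the rational root theorem, w = 14/5 is a root, so (5·w - 14) divides it; the quotient is w^2 - 4·w - 21.
The remaining quadratic factors as (w - 7)(w + 3).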